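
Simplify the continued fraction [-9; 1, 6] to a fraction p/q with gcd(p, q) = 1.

Use the convergent recurrence hₖ = aₖ·hₖ₋₁ + hₖ₋₂ (and likewise for the denominators kₖ):
a_0 = -9: -9/1
a_1 = 1: -8/1
a_2 = 6: -57/7

-57/7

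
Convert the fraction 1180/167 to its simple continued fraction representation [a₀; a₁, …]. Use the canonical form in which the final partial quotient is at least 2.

[7; 15, 5, 2]

Repeatedly divide and take the remainder:
⌊1180/167⌋ = 7, remainder 11
⌊167/11⌋ = 15, remainder 2
⌊11/2⌋ = 5, remainder 1
⌊2/1⌋ = 2, remainder 0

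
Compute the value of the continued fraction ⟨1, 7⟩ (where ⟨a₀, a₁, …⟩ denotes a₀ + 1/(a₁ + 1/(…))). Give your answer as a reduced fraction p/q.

8/7

Build up convergents one term at a time:
a_0 = 1: 1/1
a_1 = 7: 8/7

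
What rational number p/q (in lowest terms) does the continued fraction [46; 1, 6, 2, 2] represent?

1734/37

Use the convergent recurrence hₖ = aₖ·hₖ₋₁ + hₖ₋₂ (and likewise for the denominators kₖ):
a_0 = 46: 46/1
a_1 = 1: 47/1
a_2 = 6: 328/7
a_3 = 2: 703/15
a_4 = 2: 1734/37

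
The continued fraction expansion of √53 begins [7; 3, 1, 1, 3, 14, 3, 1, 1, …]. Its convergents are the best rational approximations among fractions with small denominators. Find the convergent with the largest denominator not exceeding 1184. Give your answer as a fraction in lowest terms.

List convergents until the denominator exceeds the bound:
a_0 = 7: 7/1  (≤ bound)
a_1 = 3: 22/3  (≤ bound)
a_2 = 1: 29/4  (≤ bound)
a_3 = 1: 51/7  (≤ bound)
a_4 = 3: 182/25  (≤ bound)
a_5 = 14: 2599/357  (≤ bound)
a_6 = 3: 7979/1096  (≤ bound)
a_7 = 1: 10578/1453  (> 1184, stop)

7979/1096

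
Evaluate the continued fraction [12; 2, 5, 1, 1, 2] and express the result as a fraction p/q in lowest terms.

760/61

a_0 = 12: 12/1
a_1 = 2: 25/2
a_2 = 5: 137/11
a_3 = 1: 162/13
a_4 = 1: 299/24
a_5 = 2: 760/61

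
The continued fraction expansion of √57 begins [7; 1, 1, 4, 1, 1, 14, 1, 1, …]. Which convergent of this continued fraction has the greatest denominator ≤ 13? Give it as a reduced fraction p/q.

83/11

List convergents until the denominator exceeds the bound:
a_0 = 7: 7/1  (≤ bound)
a_1 = 1: 8/1  (≤ bound)
a_2 = 1: 15/2  (≤ bound)
a_3 = 4: 68/9  (≤ bound)
a_4 = 1: 83/11  (≤ bound)
a_5 = 1: 151/20  (> 13, stop)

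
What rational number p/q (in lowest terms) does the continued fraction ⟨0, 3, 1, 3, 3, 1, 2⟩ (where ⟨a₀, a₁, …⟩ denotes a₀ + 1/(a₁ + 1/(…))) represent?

Use the convergent recurrence hₖ = aₖ·hₖ₋₁ + hₖ₋₂ (and likewise for the denominators kₖ):
a_0 = 0: 0/1
a_1 = 3: 1/3
a_2 = 1: 1/4
a_3 = 3: 4/15
a_4 = 3: 13/49
a_5 = 1: 17/64
a_6 = 2: 47/177

47/177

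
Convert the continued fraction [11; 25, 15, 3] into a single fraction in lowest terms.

a_0 = 11: 11/1
a_1 = 25: 276/25
a_2 = 15: 4151/376
a_3 = 3: 12729/1153

12729/1153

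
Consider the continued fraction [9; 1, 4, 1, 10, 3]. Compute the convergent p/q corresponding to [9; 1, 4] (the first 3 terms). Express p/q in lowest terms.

a_0 = 9: 9/1
a_1 = 1: 10/1
a_2 = 4: 49/5

49/5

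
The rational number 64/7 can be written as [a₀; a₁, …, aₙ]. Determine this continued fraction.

[9; 7]

64 = 9·7 + 1, so a_0 = 9
7 = 7·1 + 0, so a_1 = 7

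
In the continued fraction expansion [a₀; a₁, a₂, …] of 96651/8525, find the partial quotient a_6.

1

Repeatedly divide and take the remainder:
96651 ÷ 8525 → quotient 11, remainder 2876
8525 ÷ 2876 → quotient 2, remainder 2773
2876 ÷ 2773 → quotient 1, remainder 103
2773 ÷ 103 → quotient 26, remainder 95
103 ÷ 95 → quotient 1, remainder 8
95 ÷ 8 → quotient 11, remainder 7
8 ÷ 7 → quotient 1, remainder 1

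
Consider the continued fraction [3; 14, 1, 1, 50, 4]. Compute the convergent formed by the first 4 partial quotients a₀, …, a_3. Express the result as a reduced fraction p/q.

89/29

Collapse the nested fraction from the inside out:
Start with 1.
1 + 1/(1/1) = 1 + 1/1 = 2/1
14 + 1/(2/1) = 14 + 1/2 = 29/2
3 + 1/(29/2) = 3 + 2/29 = 89/29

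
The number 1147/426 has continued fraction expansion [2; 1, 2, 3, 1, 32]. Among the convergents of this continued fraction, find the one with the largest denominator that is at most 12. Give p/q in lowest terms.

a_0 = 2: 2/1  (≤ bound)
a_1 = 1: 3/1  (≤ bound)
a_2 = 2: 8/3  (≤ bound)
a_3 = 3: 27/10  (≤ bound)
a_4 = 1: 35/13  (> 12, stop)

27/10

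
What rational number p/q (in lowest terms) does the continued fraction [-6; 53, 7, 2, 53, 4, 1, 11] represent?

a_0 = -6: -6/1
a_1 = 53: -317/53
a_2 = 7: -2225/372
a_3 = 2: -4767/797
a_4 = 53: -254876/42613
a_5 = 4: -1024271/171249
a_6 = 1: -1279147/213862
a_7 = 11: -15094888/2523731

-15094888/2523731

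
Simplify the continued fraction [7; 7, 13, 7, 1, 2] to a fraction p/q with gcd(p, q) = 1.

15261/2137

a_0 = 7: 7/1
a_1 = 7: 50/7
a_2 = 13: 657/92
a_3 = 7: 4649/651
a_4 = 1: 5306/743
a_5 = 2: 15261/2137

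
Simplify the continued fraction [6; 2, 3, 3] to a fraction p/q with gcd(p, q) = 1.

Starting at the tail and folding back:
Start with 3.
3 + 1/(3/1) = 3 + 1/3 = 10/3
2 + 1/(10/3) = 2 + 3/10 = 23/10
6 + 1/(23/10) = 6 + 10/23 = 148/23

148/23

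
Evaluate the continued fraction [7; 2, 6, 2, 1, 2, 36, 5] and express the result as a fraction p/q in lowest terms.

150131/20115

Start with 5.
36 + 1/(5/1) = 36 + 1/5 = 181/5
2 + 1/(181/5) = 2 + 5/181 = 367/181
1 + 1/(367/181) = 1 + 181/367 = 548/367
2 + 1/(548/367) = 2 + 367/548 = 1463/548
6 + 1/(1463/548) = 6 + 548/1463 = 9326/1463
2 + 1/(9326/1463) = 2 + 1463/9326 = 20115/9326
7 + 1/(20115/9326) = 7 + 9326/20115 = 150131/20115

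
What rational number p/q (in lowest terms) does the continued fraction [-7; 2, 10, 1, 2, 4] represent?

Start with 4.
2 + 1/(4/1) = 2 + 1/4 = 9/4
1 + 1/(9/4) = 1 + 4/9 = 13/9
10 + 1/(13/9) = 10 + 9/13 = 139/13
2 + 1/(139/13) = 2 + 13/139 = 291/139
-7 + 1/(291/139) = -7 + 139/291 = -1898/291

-1898/291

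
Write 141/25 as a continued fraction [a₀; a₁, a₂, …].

Run the Euclidean algorithm, recording each quotient:
⌊141/25⌋ = 5, remainder 16
⌊25/16⌋ = 1, remainder 9
⌊16/9⌋ = 1, remainder 7
⌊9/7⌋ = 1, remainder 2
⌊7/2⌋ = 3, remainder 1
⌊2/1⌋ = 2, remainder 0

[5; 1, 1, 1, 3, 2]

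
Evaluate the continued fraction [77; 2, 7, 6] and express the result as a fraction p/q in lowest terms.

Start with 6.
7 + 1/(6/1) = 7 + 1/6 = 43/6
2 + 1/(43/6) = 2 + 6/43 = 92/43
77 + 1/(92/43) = 77 + 43/92 = 7127/92

7127/92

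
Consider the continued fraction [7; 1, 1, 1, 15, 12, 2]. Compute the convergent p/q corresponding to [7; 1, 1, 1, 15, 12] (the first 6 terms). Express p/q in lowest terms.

4343/567

Collapse the nested fraction from the inside out:
Start with 12.
15 + 1/(12/1) = 15 + 1/12 = 181/12
1 + 1/(181/12) = 1 + 12/181 = 193/181
1 + 1/(193/181) = 1 + 181/193 = 374/193
1 + 1/(374/193) = 1 + 193/374 = 567/374
7 + 1/(567/374) = 7 + 374/567 = 4343/567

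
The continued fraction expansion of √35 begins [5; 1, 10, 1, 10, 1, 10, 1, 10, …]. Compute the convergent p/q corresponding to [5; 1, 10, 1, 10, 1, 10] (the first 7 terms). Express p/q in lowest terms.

Start with 10.
1 + 1/(10/1) = 1 + 1/10 = 11/10
10 + 1/(11/10) = 10 + 10/11 = 120/11
1 + 1/(120/11) = 1 + 11/120 = 131/120
10 + 1/(131/120) = 10 + 120/131 = 1430/131
1 + 1/(1430/131) = 1 + 131/1430 = 1561/1430
5 + 1/(1561/1430) = 5 + 1430/1561 = 9235/1561

9235/1561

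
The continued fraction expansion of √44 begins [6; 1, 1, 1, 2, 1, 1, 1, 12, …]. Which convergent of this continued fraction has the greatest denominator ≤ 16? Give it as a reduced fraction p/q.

a_0 = 6: 6/1  (≤ bound)
a_1 = 1: 7/1  (≤ bound)
a_2 = 1: 13/2  (≤ bound)
a_3 = 1: 20/3  (≤ bound)
a_4 = 2: 53/8  (≤ bound)
a_5 = 1: 73/11  (≤ bound)
a_6 = 1: 126/19  (> 16, stop)

73/11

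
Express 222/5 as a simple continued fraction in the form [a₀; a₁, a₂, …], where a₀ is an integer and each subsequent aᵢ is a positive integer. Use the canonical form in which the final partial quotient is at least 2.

[44; 2, 2]

Run the Euclidean algorithm, recording each quotient:
222 = 44·5 + 2, so a_0 = 44
5 = 2·2 + 1, so a_1 = 2
2 = 2·1 + 0, so a_2 = 2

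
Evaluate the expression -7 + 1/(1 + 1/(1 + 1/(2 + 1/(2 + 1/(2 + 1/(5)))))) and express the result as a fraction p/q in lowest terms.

-1007/157

Compute successive convergents:
a_0 = -7: -7/1
a_1 = 1: -6/1
a_2 = 1: -13/2
a_3 = 2: -32/5
a_4 = 2: -77/12
a_5 = 2: -186/29
a_6 = 5: -1007/157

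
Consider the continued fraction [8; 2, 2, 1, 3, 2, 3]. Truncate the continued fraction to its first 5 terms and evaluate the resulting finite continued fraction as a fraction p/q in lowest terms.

219/26

a_0 = 8: 8/1
a_1 = 2: 17/2
a_2 = 2: 42/5
a_3 = 1: 59/7
a_4 = 3: 219/26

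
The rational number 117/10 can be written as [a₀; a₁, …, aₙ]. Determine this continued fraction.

Run the Euclidean algorithm, recording each quotient:
117 = 11·10 + 7, so a_0 = 11
10 = 1·7 + 3, so a_1 = 1
7 = 2·3 + 1, so a_2 = 2
3 = 3·1 + 0, so a_3 = 3

[11; 1, 2, 3]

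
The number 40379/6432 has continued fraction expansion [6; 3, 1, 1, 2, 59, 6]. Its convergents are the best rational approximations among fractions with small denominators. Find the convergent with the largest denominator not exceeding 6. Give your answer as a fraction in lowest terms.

List convergents until the denominator exceeds the bound:
a_0 = 6: 6/1  (≤ bound)
a_1 = 3: 19/3  (≤ bound)
a_2 = 1: 25/4  (≤ bound)
a_3 = 1: 44/7  (> 6, stop)

25/4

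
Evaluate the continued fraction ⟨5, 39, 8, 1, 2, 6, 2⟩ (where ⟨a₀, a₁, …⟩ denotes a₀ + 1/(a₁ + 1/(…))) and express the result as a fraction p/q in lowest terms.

69981/13925

Build up convergents one term at a time:
a_0 = 5: 5/1
a_1 = 39: 196/39
a_2 = 8: 1573/313
a_3 = 1: 1769/352
a_4 = 2: 5111/1017
a_5 = 6: 32435/6454
a_6 = 2: 69981/13925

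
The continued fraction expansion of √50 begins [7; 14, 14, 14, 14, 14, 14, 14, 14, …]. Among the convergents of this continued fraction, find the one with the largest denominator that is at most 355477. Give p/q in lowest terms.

275807/39005

a_0 = 7: 7/1  (≤ bound)
a_1 = 14: 99/14  (≤ bound)
a_2 = 14: 1393/197  (≤ bound)
a_3 = 14: 19601/2772  (≤ bound)
a_4 = 14: 275807/39005  (≤ bound)
a_5 = 14: 3880899/548842  (> 355477, stop)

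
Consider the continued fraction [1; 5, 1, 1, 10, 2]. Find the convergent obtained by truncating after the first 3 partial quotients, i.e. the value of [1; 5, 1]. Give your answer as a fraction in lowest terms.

7/6

Collapse the nested fraction from the inside out:
Start with 1.
5 + 1/(1/1) = 5 + 1/1 = 6/1
1 + 1/(6/1) = 1 + 1/6 = 7/6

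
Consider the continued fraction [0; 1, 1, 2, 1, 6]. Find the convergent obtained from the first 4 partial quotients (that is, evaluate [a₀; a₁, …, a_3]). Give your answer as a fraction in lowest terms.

3/5

Use the convergent recurrence hₖ = aₖ·hₖ₋₁ + hₖ₋₂ (and likewise for the denominators kₖ):
a_0 = 0: 0/1
a_1 = 1: 1/1
a_2 = 1: 1/2
a_3 = 2: 3/5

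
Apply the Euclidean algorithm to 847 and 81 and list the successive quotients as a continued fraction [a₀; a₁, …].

Repeatedly divide and take the remainder:
847 = 10·81 + 37, so a_0 = 10
81 = 2·37 + 7, so a_1 = 2
37 = 5·7 + 2, so a_2 = 5
7 = 3·2 + 1, so a_3 = 3
2 = 2·1 + 0, so a_4 = 2

[10; 2, 5, 3, 2]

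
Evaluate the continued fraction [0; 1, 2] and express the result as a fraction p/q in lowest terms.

Start with 2.
1 + 1/(2/1) = 1 + 1/2 = 3/2
0 + 1/(3/2) = 0 + 2/3 = 2/3

2/3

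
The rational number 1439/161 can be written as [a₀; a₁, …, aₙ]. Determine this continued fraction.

1439 ÷ 161 → quotient 8, remainder 151
161 ÷ 151 → quotient 1, remainder 10
151 ÷ 10 → quotient 15, remainder 1
10 ÷ 1 → quotient 10, remainder 0

[8; 1, 15, 10]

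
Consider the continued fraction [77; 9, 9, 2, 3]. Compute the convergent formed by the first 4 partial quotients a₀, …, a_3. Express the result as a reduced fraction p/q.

13340/173

Build up convergents one term at a time:
a_0 = 77: 77/1
a_1 = 9: 694/9
a_2 = 9: 6323/82
a_3 = 2: 13340/173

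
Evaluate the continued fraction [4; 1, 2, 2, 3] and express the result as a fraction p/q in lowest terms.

a_0 = 4: 4/1
a_1 = 1: 5/1
a_2 = 2: 14/3
a_3 = 2: 33/7
a_4 = 3: 113/24

113/24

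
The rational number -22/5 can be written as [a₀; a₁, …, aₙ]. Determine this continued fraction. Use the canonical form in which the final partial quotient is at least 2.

[-5; 1, 1, 2]

Apply division with remainder until the remainder is 0:
⌊-22/5⌋ = -5, remainder 3
⌊5/3⌋ = 1, remainder 2
⌊3/2⌋ = 1, remainder 1
⌊2/1⌋ = 2, remainder 0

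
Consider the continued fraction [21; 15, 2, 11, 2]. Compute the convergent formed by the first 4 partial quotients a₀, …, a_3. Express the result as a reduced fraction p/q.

a_0 = 21: 21/1
a_1 = 15: 316/15
a_2 = 2: 653/31
a_3 = 11: 7499/356

7499/356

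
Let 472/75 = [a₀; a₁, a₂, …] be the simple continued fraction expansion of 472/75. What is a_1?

3

472 = 6·75 + 22, so a_0 = 6
75 = 3·22 + 9, so a_1 = 3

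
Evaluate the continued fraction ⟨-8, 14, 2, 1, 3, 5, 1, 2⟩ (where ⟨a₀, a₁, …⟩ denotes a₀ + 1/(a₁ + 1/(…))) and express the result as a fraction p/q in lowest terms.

Build up convergents one term at a time:
a_0 = -8: -8/1
a_1 = 14: -111/14
a_2 = 2: -230/29
a_3 = 1: -341/43
a_4 = 3: -1253/158
a_5 = 5: -6606/833
a_6 = 1: -7859/991
a_7 = 2: -22324/2815

-22324/2815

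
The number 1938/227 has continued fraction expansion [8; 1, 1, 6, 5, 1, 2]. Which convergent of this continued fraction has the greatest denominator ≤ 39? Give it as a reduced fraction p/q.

List convergents until the denominator exceeds the bound:
a_0 = 8: 8/1  (≤ bound)
a_1 = 1: 9/1  (≤ bound)
a_2 = 1: 17/2  (≤ bound)
a_3 = 6: 111/13  (≤ bound)
a_4 = 5: 572/67  (> 39, stop)

111/13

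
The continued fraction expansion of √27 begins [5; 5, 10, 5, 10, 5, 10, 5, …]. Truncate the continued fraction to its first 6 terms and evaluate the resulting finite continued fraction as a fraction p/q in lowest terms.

70226/13515

Work from the innermost term outward:
Start with 5.
10 + 1/(5/1) = 10 + 1/5 = 51/5
5 + 1/(51/5) = 5 + 5/51 = 260/51
10 + 1/(260/51) = 10 + 51/260 = 2651/260
5 + 1/(2651/260) = 5 + 260/2651 = 13515/2651
5 + 1/(13515/2651) = 5 + 2651/13515 = 70226/13515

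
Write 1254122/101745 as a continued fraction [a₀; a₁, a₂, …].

[12; 3, 15, 11, 6, 6, 2, 2]

1254122 = 12·101745 + 33182, so a_0 = 12
101745 = 3·33182 + 2199, so a_1 = 3
33182 = 15·2199 + 197, so a_2 = 15
2199 = 11·197 + 32, so a_3 = 11
197 = 6·32 + 5, so a_4 = 6
32 = 6·5 + 2, so a_5 = 6
5 = 2·2 + 1, so a_6 = 2
2 = 2·1 + 0, so a_7 = 2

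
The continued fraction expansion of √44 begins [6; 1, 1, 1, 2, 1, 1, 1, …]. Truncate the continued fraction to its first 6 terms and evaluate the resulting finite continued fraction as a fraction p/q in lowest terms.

73/11

Collapse the nested fraction from the inside out:
Start with 1.
2 + 1/(1/1) = 2 + 1/1 = 3/1
1 + 1/(3/1) = 1 + 1/3 = 4/3
1 + 1/(4/3) = 1 + 3/4 = 7/4
1 + 1/(7/4) = 1 + 4/7 = 11/7
6 + 1/(11/7) = 6 + 7/11 = 73/11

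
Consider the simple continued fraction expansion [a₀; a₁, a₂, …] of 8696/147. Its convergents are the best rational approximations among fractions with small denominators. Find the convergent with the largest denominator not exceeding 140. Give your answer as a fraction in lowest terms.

a_0 = 59: 59/1  (≤ bound)
a_1 = 6: 355/6  (≤ bound)
a_2 = 2: 769/13  (≤ bound)
a_3 = 1: 1124/19  (≤ bound)
a_4 = 1: 1893/32  (≤ bound)
a_5 = 4: 8696/147  (> 140, stop)

1893/32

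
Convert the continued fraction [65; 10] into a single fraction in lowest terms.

Build up convergents one term at a time:
a_0 = 65: 65/1
a_1 = 10: 651/10

651/10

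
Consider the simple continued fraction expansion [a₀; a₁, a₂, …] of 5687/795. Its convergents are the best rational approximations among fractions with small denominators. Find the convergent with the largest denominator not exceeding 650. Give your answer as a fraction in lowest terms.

List convergents until the denominator exceeds the bound:
a_0 = 7: 7/1  (≤ bound)
a_1 = 6: 43/6  (≤ bound)
a_2 = 1: 50/7  (≤ bound)
a_3 = 1: 93/13  (≤ bound)
a_4 = 14: 1352/189  (≤ bound)
a_5 = 1: 1445/202  (≤ bound)
a_6 = 3: 5687/795  (> 650, stop)

1445/202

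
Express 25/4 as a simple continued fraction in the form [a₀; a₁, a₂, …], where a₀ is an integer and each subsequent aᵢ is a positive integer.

[6; 4]

25 = 6·4 + 1, so a_0 = 6
4 = 4·1 + 0, so a_1 = 4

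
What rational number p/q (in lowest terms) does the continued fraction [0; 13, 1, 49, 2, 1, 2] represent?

Start with 2.
1 + 1/(2/1) = 1 + 1/2 = 3/2
2 + 1/(3/2) = 2 + 2/3 = 8/3
49 + 1/(8/3) = 49 + 3/8 = 395/8
1 + 1/(395/8) = 1 + 8/395 = 403/395
13 + 1/(403/395) = 13 + 395/403 = 5634/403
0 + 1/(5634/403) = 0 + 403/5634 = 403/5634

403/5634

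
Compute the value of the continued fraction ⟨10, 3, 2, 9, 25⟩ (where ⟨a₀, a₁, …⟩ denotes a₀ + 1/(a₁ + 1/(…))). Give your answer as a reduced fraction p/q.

a_0 = 10: 10/1
a_1 = 3: 31/3
a_2 = 2: 72/7
a_3 = 9: 679/66
a_4 = 25: 17047/1657

17047/1657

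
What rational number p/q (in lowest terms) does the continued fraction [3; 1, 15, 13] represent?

823/209

Starting at the tail and folding back:
Start with 13.
15 + 1/(13/1) = 15 + 1/13 = 196/13
1 + 1/(196/13) = 1 + 13/196 = 209/196
3 + 1/(209/196) = 3 + 196/209 = 823/209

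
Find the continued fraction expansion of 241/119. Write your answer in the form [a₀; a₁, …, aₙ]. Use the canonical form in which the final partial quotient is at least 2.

[2; 39, 1, 2]

⌊241/119⌋ = 2, remainder 3
⌊119/3⌋ = 39, remainder 2
⌊3/2⌋ = 1, remainder 1
⌊2/1⌋ = 2, remainder 0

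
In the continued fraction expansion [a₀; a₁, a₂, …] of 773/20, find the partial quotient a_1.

Repeatedly divide and take the remainder:
773 ÷ 20 → quotient 38, remainder 13
20 ÷ 13 → quotient 1, remainder 7

1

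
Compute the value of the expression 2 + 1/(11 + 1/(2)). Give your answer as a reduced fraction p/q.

a_0 = 2: 2/1
a_1 = 11: 23/11
a_2 = 2: 48/23

48/23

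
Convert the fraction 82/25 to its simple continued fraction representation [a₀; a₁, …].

82 ÷ 25 → quotient 3, remainder 7
25 ÷ 7 → quotient 3, remainder 4
7 ÷ 4 → quotient 1, remainder 3
4 ÷ 3 → quotient 1, remainder 1
3 ÷ 1 → quotient 3, remainder 0

[3; 3, 1, 1, 3]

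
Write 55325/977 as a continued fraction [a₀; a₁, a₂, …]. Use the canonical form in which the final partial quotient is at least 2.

[56; 1, 1, 1, 2, 6, 19]

55325 = 56·977 + 613, so a_0 = 56
977 = 1·613 + 364, so a_1 = 1
613 = 1·364 + 249, so a_2 = 1
364 = 1·249 + 115, so a_3 = 1
249 = 2·115 + 19, so a_4 = 2
115 = 6·19 + 1, so a_5 = 6
19 = 19·1 + 0, so a_6 = 19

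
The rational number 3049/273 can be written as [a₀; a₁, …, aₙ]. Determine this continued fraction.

[11; 5, 1, 14, 3]

3049 ÷ 273 → quotient 11, remainder 46
273 ÷ 46 → quotient 5, remainder 43
46 ÷ 43 → quotient 1, remainder 3
43 ÷ 3 → quotient 14, remainder 1
3 ÷ 1 → quotient 3, remainder 0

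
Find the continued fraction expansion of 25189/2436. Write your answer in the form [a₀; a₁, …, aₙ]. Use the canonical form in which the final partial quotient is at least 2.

⌊25189/2436⌋ = 10, remainder 829
⌊2436/829⌋ = 2, remainder 778
⌊829/778⌋ = 1, remainder 51
⌊778/51⌋ = 15, remainder 13
⌊51/13⌋ = 3, remainder 12
⌊13/12⌋ = 1, remainder 1
⌊12/1⌋ = 12, remainder 0

[10; 2, 1, 15, 3, 1, 12]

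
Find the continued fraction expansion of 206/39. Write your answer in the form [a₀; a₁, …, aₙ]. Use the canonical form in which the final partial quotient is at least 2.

[5; 3, 1, 1, 5]

Repeatedly divide and take the remainder:
206 = 5·39 + 11, so a_0 = 5
39 = 3·11 + 6, so a_1 = 3
11 = 1·6 + 5, so a_2 = 1
6 = 1·5 + 1, so a_3 = 1
5 = 5·1 + 0, so a_4 = 5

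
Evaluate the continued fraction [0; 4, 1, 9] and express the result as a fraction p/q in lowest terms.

Start with 9.
1 + 1/(9/1) = 1 + 1/9 = 10/9
4 + 1/(10/9) = 4 + 9/10 = 49/10
0 + 1/(49/10) = 0 + 10/49 = 10/49

10/49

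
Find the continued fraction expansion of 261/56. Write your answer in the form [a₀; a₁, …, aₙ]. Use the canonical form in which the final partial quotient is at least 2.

Apply division with remainder until the remainder is 0:
⌊261/56⌋ = 4, remainder 37
⌊56/37⌋ = 1, remainder 19
⌊37/19⌋ = 1, remainder 18
⌊19/18⌋ = 1, remainder 1
⌊18/1⌋ = 18, remainder 0

[4; 1, 1, 1, 18]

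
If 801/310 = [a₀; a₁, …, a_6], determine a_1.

1

Apply division with remainder until the remainder is 0:
⌊801/310⌋ = 2, remainder 181
⌊310/181⌋ = 1, remainder 129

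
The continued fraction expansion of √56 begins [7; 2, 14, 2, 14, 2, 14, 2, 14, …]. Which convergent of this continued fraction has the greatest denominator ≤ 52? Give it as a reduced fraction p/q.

217/29

List convergents until the denominator exceeds the bound:
a_0 = 7: 7/1  (≤ bound)
a_1 = 2: 15/2  (≤ bound)
a_2 = 14: 217/29  (≤ bound)
a_3 = 2: 449/60  (> 52, stop)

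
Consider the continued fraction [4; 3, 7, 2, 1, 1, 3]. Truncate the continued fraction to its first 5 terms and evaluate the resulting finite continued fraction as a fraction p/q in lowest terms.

298/69

Start with 1.
2 + 1/(1/1) = 2 + 1/1 = 3/1
7 + 1/(3/1) = 7 + 1/3 = 22/3
3 + 1/(22/3) = 3 + 3/22 = 69/22
4 + 1/(69/22) = 4 + 22/69 = 298/69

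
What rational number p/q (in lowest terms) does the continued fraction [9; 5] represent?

46/5

Start with 5.
9 + 1/(5/1) = 9 + 1/5 = 46/5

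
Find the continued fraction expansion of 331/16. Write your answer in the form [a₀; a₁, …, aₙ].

331 = 20·16 + 11, so a_0 = 20
16 = 1·11 + 5, so a_1 = 1
11 = 2·5 + 1, so a_2 = 2
5 = 5·1 + 0, so a_3 = 5

[20; 1, 2, 5]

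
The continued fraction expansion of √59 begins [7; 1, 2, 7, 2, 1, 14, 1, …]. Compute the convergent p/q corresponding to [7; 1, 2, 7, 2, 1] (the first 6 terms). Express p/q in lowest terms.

Work from the innermost term outward:
Start with 1.
2 + 1/(1/1) = 2 + 1/1 = 3/1
7 + 1/(3/1) = 7 + 1/3 = 22/3
2 + 1/(22/3) = 2 + 3/22 = 47/22
1 + 1/(47/22) = 1 + 22/47 = 69/47
7 + 1/(69/47) = 7 + 47/69 = 530/69

530/69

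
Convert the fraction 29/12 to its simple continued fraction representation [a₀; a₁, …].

[2; 2, 2, 2]

29 ÷ 12 → quotient 2, remainder 5
12 ÷ 5 → quotient 2, remainder 2
5 ÷ 2 → quotient 2, remainder 1
2 ÷ 1 → quotient 2, remainder 0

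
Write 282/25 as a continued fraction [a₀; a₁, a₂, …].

⌊282/25⌋ = 11, remainder 7
⌊25/7⌋ = 3, remainder 4
⌊7/4⌋ = 1, remainder 3
⌊4/3⌋ = 1, remainder 1
⌊3/1⌋ = 3, remainder 0

[11; 3, 1, 1, 3]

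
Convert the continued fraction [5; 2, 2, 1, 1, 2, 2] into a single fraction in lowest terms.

Start with 2.
2 + 1/(2/1) = 2 + 1/2 = 5/2
1 + 1/(5/2) = 1 + 2/5 = 7/5
1 + 1/(7/5) = 1 + 5/7 = 12/7
2 + 1/(12/7) = 2 + 7/12 = 31/12
2 + 1/(31/12) = 2 + 12/31 = 74/31
5 + 1/(74/31) = 5 + 31/74 = 401/74

401/74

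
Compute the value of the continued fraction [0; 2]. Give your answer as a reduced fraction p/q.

Start with 2.
0 + 1/(2/1) = 0 + 1/2 = 1/2

1/2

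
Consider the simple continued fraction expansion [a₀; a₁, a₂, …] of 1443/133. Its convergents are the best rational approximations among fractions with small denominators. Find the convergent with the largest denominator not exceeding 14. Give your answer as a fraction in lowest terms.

141/13

a_0 = 10: 10/1  (≤ bound)
a_1 = 1: 11/1  (≤ bound)
a_2 = 5: 65/6  (≤ bound)
a_3 = 1: 76/7  (≤ bound)
a_4 = 1: 141/13  (≤ bound)
a_5 = 1: 217/20  (> 14, stop)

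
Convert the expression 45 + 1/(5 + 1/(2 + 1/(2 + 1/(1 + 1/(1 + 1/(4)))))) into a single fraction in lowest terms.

Start with 4.
1 + 1/(4/1) = 1 + 1/4 = 5/4
1 + 1/(5/4) = 1 + 4/5 = 9/5
2 + 1/(9/5) = 2 + 5/9 = 23/9
2 + 1/(23/9) = 2 + 9/23 = 55/23
5 + 1/(55/23) = 5 + 23/55 = 298/55
45 + 1/(298/55) = 45 + 55/298 = 13465/298

13465/298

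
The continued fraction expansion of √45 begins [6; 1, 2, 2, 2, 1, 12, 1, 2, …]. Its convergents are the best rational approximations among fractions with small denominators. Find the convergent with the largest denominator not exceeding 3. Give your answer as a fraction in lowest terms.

List convergents until the denominator exceeds the bound:
a_0 = 6: 6/1  (≤ bound)
a_1 = 1: 7/1  (≤ bound)
a_2 = 2: 20/3  (≤ bound)
a_3 = 2: 47/7  (> 3, stop)

20/3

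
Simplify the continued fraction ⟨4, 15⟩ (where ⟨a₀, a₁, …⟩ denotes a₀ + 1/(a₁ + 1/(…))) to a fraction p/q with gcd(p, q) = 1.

61/15

Starting at the tail and folding back:
Start with 15.
4 + 1/(15/1) = 4 + 1/15 = 61/15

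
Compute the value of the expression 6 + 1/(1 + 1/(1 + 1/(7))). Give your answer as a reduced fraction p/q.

Start with 7.
1 + 1/(7/1) = 1 + 1/7 = 8/7
1 + 1/(8/7) = 1 + 7/8 = 15/8
6 + 1/(15/8) = 6 + 8/15 = 98/15

98/15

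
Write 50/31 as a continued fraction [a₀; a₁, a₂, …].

[1; 1, 1, 1, 1, 2, 2]

⌊50/31⌋ = 1, remainder 19
⌊31/19⌋ = 1, remainder 12
⌊19/12⌋ = 1, remainder 7
⌊12/7⌋ = 1, remainder 5
⌊7/5⌋ = 1, remainder 2
⌊5/2⌋ = 2, remainder 1
⌊2/1⌋ = 2, remainder 0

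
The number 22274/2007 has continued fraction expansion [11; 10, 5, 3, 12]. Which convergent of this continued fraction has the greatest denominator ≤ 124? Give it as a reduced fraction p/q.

566/51

a_0 = 11: 11/1  (≤ bound)
a_1 = 10: 111/10  (≤ bound)
a_2 = 5: 566/51  (≤ bound)
a_3 = 3: 1809/163  (> 124, stop)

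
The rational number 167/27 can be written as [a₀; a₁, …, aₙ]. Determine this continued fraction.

167 = 6·27 + 5, so a_0 = 6
27 = 5·5 + 2, so a_1 = 5
5 = 2·2 + 1, so a_2 = 2
2 = 2·1 + 0, so a_3 = 2

[6; 5, 2, 2]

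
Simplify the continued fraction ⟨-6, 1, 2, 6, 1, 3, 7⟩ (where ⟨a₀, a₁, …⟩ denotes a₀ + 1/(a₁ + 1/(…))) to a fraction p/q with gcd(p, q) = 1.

-3281/617

Start with 7.
3 + 1/(7/1) = 3 + 1/7 = 22/7
1 + 1/(22/7) = 1 + 7/22 = 29/22
6 + 1/(29/22) = 6 + 22/29 = 196/29
2 + 1/(196/29) = 2 + 29/196 = 421/196
1 + 1/(421/196) = 1 + 196/421 = 617/421
-6 + 1/(617/421) = -6 + 421/617 = -3281/617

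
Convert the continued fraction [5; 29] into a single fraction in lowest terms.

146/29

a_0 = 5: 5/1
a_1 = 29: 146/29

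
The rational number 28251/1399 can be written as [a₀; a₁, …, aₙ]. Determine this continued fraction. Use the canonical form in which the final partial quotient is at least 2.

[20; 5, 6, 6, 3, 2]

⌊28251/1399⌋ = 20, remainder 271
⌊1399/271⌋ = 5, remainder 44
⌊271/44⌋ = 6, remainder 7
⌊44/7⌋ = 6, remainder 2
⌊7/2⌋ = 3, remainder 1
⌊2/1⌋ = 2, remainder 0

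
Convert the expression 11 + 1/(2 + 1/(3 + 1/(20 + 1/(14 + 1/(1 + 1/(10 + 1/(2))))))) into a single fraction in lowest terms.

Collapse the nested fraction from the inside out:
Start with 2.
10 + 1/(2/1) = 10 + 1/2 = 21/2
1 + 1/(21/2) = 1 + 2/21 = 23/21
14 + 1/(23/21) = 14 + 21/23 = 343/23
20 + 1/(343/23) = 20 + 23/343 = 6883/343
3 + 1/(6883/343) = 3 + 343/6883 = 20992/6883
2 + 1/(20992/6883) = 2 + 6883/20992 = 48867/20992
11 + 1/(48867/20992) = 11 + 20992/48867 = 558529/48867

558529/48867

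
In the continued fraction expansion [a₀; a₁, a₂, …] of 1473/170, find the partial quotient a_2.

1

⌊1473/170⌋ = 8, remainder 113
⌊170/113⌋ = 1, remainder 57
⌊113/57⌋ = 1, remainder 56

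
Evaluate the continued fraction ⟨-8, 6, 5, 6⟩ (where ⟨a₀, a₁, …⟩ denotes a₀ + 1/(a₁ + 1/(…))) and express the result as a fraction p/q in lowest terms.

a_0 = -8: -8/1
a_1 = 6: -47/6
a_2 = 5: -243/31
a_3 = 6: -1505/192

-1505/192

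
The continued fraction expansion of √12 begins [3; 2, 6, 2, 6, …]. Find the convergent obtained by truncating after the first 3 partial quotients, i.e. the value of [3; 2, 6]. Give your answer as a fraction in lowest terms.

45/13

Use the convergent recurrence hₖ = aₖ·hₖ₋₁ + hₖ₋₂ (and likewise for the denominators kₖ):
a_0 = 3: 3/1
a_1 = 2: 7/2
a_2 = 6: 45/13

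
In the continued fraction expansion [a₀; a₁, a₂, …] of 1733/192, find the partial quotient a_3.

⌊1733/192⌋ = 9, remainder 5
⌊192/5⌋ = 38, remainder 2
⌊5/2⌋ = 2, remainder 1
⌊2/1⌋ = 2, remainder 0

2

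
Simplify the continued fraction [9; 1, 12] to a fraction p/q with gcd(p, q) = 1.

a_0 = 9: 9/1
a_1 = 1: 10/1
a_2 = 12: 129/13

129/13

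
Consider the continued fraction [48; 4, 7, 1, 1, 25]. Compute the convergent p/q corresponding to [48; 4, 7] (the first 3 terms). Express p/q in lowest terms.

1399/29

Compute successive convergents:
a_0 = 48: 48/1
a_1 = 4: 193/4
a_2 = 7: 1399/29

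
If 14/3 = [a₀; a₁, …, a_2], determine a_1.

14 = 4·3 + 2, so a_0 = 4
3 = 1·2 + 1, so a_1 = 1

1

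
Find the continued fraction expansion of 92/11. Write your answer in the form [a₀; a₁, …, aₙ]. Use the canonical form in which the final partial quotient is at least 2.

[8; 2, 1, 3]

92 ÷ 11 → quotient 8, remainder 4
11 ÷ 4 → quotient 2, remainder 3
4 ÷ 3 → quotient 1, remainder 1
3 ÷ 1 → quotient 3, remainder 0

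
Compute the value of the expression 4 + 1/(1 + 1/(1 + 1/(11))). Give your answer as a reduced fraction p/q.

a_0 = 4: 4/1
a_1 = 1: 5/1
a_2 = 1: 9/2
a_3 = 11: 104/23

104/23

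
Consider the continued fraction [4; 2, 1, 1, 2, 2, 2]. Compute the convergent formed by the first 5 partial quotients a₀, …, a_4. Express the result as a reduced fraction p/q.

57/13

Use the convergent recurrence hₖ = aₖ·hₖ₋₁ + hₖ₋₂ (and likewise for the denominators kₖ):
a_0 = 4: 4/1
a_1 = 2: 9/2
a_2 = 1: 13/3
a_3 = 1: 22/5
a_4 = 2: 57/13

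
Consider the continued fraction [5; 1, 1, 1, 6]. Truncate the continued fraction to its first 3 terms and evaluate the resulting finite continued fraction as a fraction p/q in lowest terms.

11/2

a_0 = 5: 5/1
a_1 = 1: 6/1
a_2 = 1: 11/2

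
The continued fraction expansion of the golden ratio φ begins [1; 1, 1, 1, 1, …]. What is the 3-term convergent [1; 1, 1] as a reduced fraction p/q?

3/2

Start with 1.
1 + 1/(1/1) = 1 + 1/1 = 2/1
1 + 1/(2/1) = 1 + 1/2 = 3/2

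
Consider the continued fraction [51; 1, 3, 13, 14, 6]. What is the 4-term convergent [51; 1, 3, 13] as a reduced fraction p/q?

Starting at the tail and folding back:
Start with 13.
3 + 1/(13/1) = 3 + 1/13 = 40/13
1 + 1/(40/13) = 1 + 13/40 = 53/40
51 + 1/(53/40) = 51 + 40/53 = 2743/53

2743/53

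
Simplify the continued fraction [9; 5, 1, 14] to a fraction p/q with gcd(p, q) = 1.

816/89

Start with 14.
1 + 1/(14/1) = 1 + 1/14 = 15/14
5 + 1/(15/14) = 5 + 14/15 = 89/15
9 + 1/(89/15) = 9 + 15/89 = 816/89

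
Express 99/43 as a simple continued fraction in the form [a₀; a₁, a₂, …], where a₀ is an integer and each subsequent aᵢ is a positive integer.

[2; 3, 3, 4]

Apply division with remainder until the remainder is 0:
99 ÷ 43 → quotient 2, remainder 13
43 ÷ 13 → quotient 3, remainder 4
13 ÷ 4 → quotient 3, remainder 1
4 ÷ 1 → quotient 4, remainder 0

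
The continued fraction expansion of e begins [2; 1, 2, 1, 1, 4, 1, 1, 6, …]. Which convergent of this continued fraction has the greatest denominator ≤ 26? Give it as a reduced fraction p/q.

19/7

a_0 = 2: 2/1  (≤ bound)
a_1 = 1: 3/1  (≤ bound)
a_2 = 2: 8/3  (≤ bound)
a_3 = 1: 11/4  (≤ bound)
a_4 = 1: 19/7  (≤ bound)
a_5 = 4: 87/32  (> 26, stop)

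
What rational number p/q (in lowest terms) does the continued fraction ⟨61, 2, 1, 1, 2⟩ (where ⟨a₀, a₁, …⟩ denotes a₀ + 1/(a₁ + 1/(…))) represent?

798/13

a_0 = 61: 61/1
a_1 = 2: 123/2
a_2 = 1: 184/3
a_3 = 1: 307/5
a_4 = 2: 798/13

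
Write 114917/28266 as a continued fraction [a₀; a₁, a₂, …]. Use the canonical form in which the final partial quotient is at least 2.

114917 ÷ 28266 → quotient 4, remainder 1853
28266 ÷ 1853 → quotient 15, remainder 471
1853 ÷ 471 → quotient 3, remainder 440
471 ÷ 440 → quotient 1, remainder 31
440 ÷ 31 → quotient 14, remainder 6
31 ÷ 6 → quotient 5, remainder 1
6 ÷ 1 → quotient 6, remainder 0

[4; 15, 3, 1, 14, 5, 6]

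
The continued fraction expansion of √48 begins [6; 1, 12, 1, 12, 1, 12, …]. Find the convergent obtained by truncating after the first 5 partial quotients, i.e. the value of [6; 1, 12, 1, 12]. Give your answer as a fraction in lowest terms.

Use the convergent recurrence hₖ = aₖ·hₖ₋₁ + hₖ₋₂ (and likewise for the denominators kₖ):
a_0 = 6: 6/1
a_1 = 1: 7/1
a_2 = 12: 90/13
a_3 = 1: 97/14
a_4 = 12: 1254/181

1254/181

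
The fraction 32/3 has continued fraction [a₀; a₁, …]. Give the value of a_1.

32 ÷ 3 → quotient 10, remainder 2
3 ÷ 2 → quotient 1, remainder 1

1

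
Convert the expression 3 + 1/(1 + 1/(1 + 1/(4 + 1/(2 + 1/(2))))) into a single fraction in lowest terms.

174/49

Use the convergent recurrence hₖ = aₖ·hₖ₋₁ + hₖ₋₂ (and likewise for the denominators kₖ):
a_0 = 3: 3/1
a_1 = 1: 4/1
a_2 = 1: 7/2
a_3 = 4: 32/9
a_4 = 2: 71/20
a_5 = 2: 174/49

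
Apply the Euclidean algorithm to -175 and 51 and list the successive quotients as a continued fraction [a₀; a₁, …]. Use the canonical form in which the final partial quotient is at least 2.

[-4; 1, 1, 3, 7]

⌊-175/51⌋ = -4, remainder 29
⌊51/29⌋ = 1, remainder 22
⌊29/22⌋ = 1, remainder 7
⌊22/7⌋ = 3, remainder 1
⌊7/1⌋ = 7, remainder 0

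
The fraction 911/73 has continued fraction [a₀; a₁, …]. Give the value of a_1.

911 ÷ 73 → quotient 12, remainder 35
73 ÷ 35 → quotient 2, remainder 3

2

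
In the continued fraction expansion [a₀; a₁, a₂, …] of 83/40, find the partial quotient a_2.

3

83 ÷ 40 → quotient 2, remainder 3
40 ÷ 3 → quotient 13, remainder 1
3 ÷ 1 → quotient 3, remainder 0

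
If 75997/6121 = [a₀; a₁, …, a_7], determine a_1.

2

⌊75997/6121⌋ = 12, remainder 2545
⌊6121/2545⌋ = 2, remainder 1031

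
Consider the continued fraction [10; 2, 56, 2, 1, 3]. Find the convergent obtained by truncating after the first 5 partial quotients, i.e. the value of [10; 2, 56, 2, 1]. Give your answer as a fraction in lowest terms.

3579/341

a_0 = 10: 10/1
a_1 = 2: 21/2
a_2 = 56: 1186/113
a_3 = 2: 2393/228
a_4 = 1: 3579/341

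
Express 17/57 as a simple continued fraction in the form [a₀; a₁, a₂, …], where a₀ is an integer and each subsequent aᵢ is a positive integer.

[0; 3, 2, 1, 5]

Apply division with remainder until the remainder is 0:
⌊17/57⌋ = 0, remainder 17
⌊57/17⌋ = 3, remainder 6
⌊17/6⌋ = 2, remainder 5
⌊6/5⌋ = 1, remainder 1
⌊5/1⌋ = 5, remainder 0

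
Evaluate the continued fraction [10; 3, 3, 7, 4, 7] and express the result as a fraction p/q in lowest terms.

Build up convergents one term at a time:
a_0 = 10: 10/1
a_1 = 3: 31/3
a_2 = 3: 103/10
a_3 = 7: 752/73
a_4 = 4: 3111/302
a_5 = 7: 22529/2187

22529/2187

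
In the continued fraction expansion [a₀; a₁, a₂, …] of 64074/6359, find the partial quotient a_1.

13

Run the Euclidean algorithm, recording each quotient:
64074 = 10·6359 + 484, so a_0 = 10
6359 = 13·484 + 67, so a_1 = 13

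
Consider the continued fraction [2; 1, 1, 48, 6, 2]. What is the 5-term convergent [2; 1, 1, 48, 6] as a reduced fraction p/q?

1463/584

a_0 = 2: 2/1
a_1 = 1: 3/1
a_2 = 1: 5/2
a_3 = 48: 243/97
a_4 = 6: 1463/584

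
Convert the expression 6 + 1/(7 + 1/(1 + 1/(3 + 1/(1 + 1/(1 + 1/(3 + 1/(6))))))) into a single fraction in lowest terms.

9585/1564

Work from the innermost term outward:
Start with 6.
3 + 1/(6/1) = 3 + 1/6 = 19/6
1 + 1/(19/6) = 1 + 6/19 = 25/19
1 + 1/(25/19) = 1 + 19/25 = 44/25
3 + 1/(44/25) = 3 + 25/44 = 157/44
1 + 1/(157/44) = 1 + 44/157 = 201/157
7 + 1/(201/157) = 7 + 157/201 = 1564/201
6 + 1/(1564/201) = 6 + 201/1564 = 9585/1564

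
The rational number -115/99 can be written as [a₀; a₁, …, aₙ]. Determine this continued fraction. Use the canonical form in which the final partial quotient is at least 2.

⌊-115/99⌋ = -2, remainder 83
⌊99/83⌋ = 1, remainder 16
⌊83/16⌋ = 5, remainder 3
⌊16/3⌋ = 5, remainder 1
⌊3/1⌋ = 3, remainder 0

[-2; 1, 5, 5, 3]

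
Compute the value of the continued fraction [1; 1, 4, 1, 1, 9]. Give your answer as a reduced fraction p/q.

a_0 = 1: 1/1
a_1 = 1: 2/1
a_2 = 4: 9/5
a_3 = 1: 11/6
a_4 = 1: 20/11
a_5 = 9: 191/105

191/105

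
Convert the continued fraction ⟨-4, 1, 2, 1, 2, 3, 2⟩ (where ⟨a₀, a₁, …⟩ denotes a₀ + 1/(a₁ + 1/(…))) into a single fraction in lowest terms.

Build up convergents one term at a time:
a_0 = -4: -4/1
a_1 = 1: -3/1
a_2 = 2: -10/3
a_3 = 1: -13/4
a_4 = 2: -36/11
a_5 = 3: -121/37
a_6 = 2: -278/85

-278/85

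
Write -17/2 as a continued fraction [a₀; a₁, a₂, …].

⌊-17/2⌋ = -9, remainder 1
⌊2/1⌋ = 2, remainder 0

[-9; 2]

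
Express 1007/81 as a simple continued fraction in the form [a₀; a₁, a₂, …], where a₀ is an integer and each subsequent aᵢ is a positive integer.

[12; 2, 3, 5, 2]

⌊1007/81⌋ = 12, remainder 35
⌊81/35⌋ = 2, remainder 11
⌊35/11⌋ = 3, remainder 2
⌊11/2⌋ = 5, remainder 1
⌊2/1⌋ = 2, remainder 0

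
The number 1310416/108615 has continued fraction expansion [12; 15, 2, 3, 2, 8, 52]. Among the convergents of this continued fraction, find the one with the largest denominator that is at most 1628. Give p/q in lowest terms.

a_0 = 12: 12/1  (≤ bound)
a_1 = 15: 181/15  (≤ bound)
a_2 = 2: 374/31  (≤ bound)
a_3 = 3: 1303/108  (≤ bound)
a_4 = 2: 2980/247  (≤ bound)
a_5 = 8: 25143/2084  (> 1628, stop)

2980/247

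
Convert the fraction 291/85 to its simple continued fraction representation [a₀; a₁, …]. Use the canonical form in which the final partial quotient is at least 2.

[3; 2, 2, 1, 3, 3]

291 ÷ 85 → quotient 3, remainder 36
85 ÷ 36 → quotient 2, remainder 13
36 ÷ 13 → quotient 2, remainder 10
13 ÷ 10 → quotient 1, remainder 3
10 ÷ 3 → quotient 3, remainder 1
3 ÷ 1 → quotient 3, remainder 0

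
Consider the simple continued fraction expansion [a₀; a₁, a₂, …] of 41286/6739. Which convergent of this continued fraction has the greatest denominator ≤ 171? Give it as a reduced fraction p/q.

a_0 = 6: 6/1  (≤ bound)
a_1 = 7: 43/7  (≤ bound)
a_2 = 1: 49/8  (≤ bound)
a_3 = 10: 533/87  (≤ bound)
a_4 = 15: 8044/1313  (> 171, stop)

533/87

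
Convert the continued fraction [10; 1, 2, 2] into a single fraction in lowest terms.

a_0 = 10: 10/1
a_1 = 1: 11/1
a_2 = 2: 32/3
a_3 = 2: 75/7

75/7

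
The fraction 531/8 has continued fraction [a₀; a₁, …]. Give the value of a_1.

2

531 = 66·8 + 3, so a_0 = 66
8 = 2·3 + 2, so a_1 = 2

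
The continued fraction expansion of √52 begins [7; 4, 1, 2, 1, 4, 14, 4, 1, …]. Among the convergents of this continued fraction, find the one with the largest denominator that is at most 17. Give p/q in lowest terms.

a_0 = 7: 7/1  (≤ bound)
a_1 = 4: 29/4  (≤ bound)
a_2 = 1: 36/5  (≤ bound)
a_3 = 2: 101/14  (≤ bound)
a_4 = 1: 137/19  (> 17, stop)

101/14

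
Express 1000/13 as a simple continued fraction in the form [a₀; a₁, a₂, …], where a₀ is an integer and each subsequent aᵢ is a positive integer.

[76; 1, 12]

Apply division with remainder until the remainder is 0:
⌊1000/13⌋ = 76, remainder 12
⌊13/12⌋ = 1, remainder 1
⌊12/1⌋ = 12, remainder 0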